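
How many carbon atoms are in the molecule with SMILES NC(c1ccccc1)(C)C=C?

10

The symbol for carbon appears 10 times in the SMILES. Lowercase c denotes aromatic carbon and counts toward C.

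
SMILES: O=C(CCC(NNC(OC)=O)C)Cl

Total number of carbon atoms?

7

The symbol for carbon appears 7 times in the SMILES. (Cl is a single chlorine, not C + l.)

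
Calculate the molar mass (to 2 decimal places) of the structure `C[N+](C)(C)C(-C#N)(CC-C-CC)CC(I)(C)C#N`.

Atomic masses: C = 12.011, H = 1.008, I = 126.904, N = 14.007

Molecular formula: C14H25IN3+.
M = 14×12.011 + 25×1.008 + 1×126.904 + 3×14.007 = 362.28 g/mol.

362.28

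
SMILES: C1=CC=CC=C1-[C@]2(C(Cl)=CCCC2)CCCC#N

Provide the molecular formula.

C16H18ClN

Heavy atoms from the SMILES: 16 C, 1 Cl, 1 N.
Implicit hydrogens by atom environment:
  6 × C: 2 H each → 12
  5 × C (aromatic): 1 H each → 5
  3 × C: no H
  1 × C: 1 H
  1 × C (aromatic): no H
  1 × Cl: no H
  1 × N: no H
  Total hydrogens = 18.
Molecular formula: C16H18ClN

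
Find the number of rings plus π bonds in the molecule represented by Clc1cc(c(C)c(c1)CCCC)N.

Molecular formula from the SMILES: C11H16ClN.
DoU = (2C + 2 + N − H − X)/2 = (2·11 + 2 + 1 − 16 − 1)/2 = 8/2 = 4.
(Structurally: 1 ring(s) + 3 π bond(s) = 4.)

4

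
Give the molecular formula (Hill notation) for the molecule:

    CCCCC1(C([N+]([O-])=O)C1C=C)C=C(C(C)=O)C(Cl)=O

C14H18ClNO4

Heavy atoms from the SMILES: 14 C, 1 Cl, 1 N, 4 O.
Implicit hydrogens by atom environment:
  4 × C: 2 H each → 8
  4 × C: 1 H each → 4
  4 × C: no H
  3 × O: no H
  2 × C: 3 H each → 6
  1 × Cl: no H
  1 × N (charge +1): no H
  1 × O (charge -1): no H
  Total hydrogens = 18.
Molecular formula: C14H18ClNO4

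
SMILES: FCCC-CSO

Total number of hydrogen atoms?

Hydrogens are implicit in SMILES; fill each atom to its normal valence:
  4 × C: 2 H each → 8
  1 × F: no H
  1 × O: 1 H
  1 × S: no H
  Total hydrogens = 9.

9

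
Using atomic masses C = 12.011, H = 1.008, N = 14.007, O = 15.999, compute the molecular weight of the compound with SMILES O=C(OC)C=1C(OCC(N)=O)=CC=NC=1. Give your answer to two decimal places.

210.19

Molecular formula: C9H10N2O4.
M = 9×12.011 + 10×1.008 + 2×14.007 + 4×15.999 = 210.19 g/mol.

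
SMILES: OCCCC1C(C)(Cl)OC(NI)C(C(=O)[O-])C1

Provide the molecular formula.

Heavy atoms from the SMILES: 10 C, 1 Cl, 1 I, 1 N, 4 O.
Implicit hydrogens by atom environment:
  4 × C: 2 H each → 8
  3 × C: 1 H each → 3
  2 × C: no H
  2 × O: no H
  1 × C: 3 H
  1 × Cl: no H
  1 × I: no H
  1 × N: 1 H
  1 × O: 1 H
  1 × O (charge -1): no H
  Total hydrogens = 16.
Net charge -1.
Molecular formula: C10H16ClINO4-

C10H16ClINO4-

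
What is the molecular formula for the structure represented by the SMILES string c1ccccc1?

Heavy atoms from the SMILES: 6 C.
Implicit hydrogens by atom environment:
  6 × C (aromatic): 1 H each → 6
  Total hydrogens = 6.
Molecular formula: C6H6

C6H6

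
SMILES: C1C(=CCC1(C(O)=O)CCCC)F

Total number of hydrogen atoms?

Hydrogens are implicit in SMILES; fill each atom to its normal valence:
  5 × C: 2 H each → 10
  3 × C: no H
  1 × C: 3 H
  1 × C: 1 H
  1 × F: no H
  1 × O: 1 H
  1 × O: no H
  Total hydrogens = 15.

15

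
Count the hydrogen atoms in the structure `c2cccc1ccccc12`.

Hydrogens are implicit in SMILES; fill each atom to its normal valence:
  8 × C (aromatic): 1 H each → 8
  2 × C (aromatic): no H
  Total hydrogens = 8.

8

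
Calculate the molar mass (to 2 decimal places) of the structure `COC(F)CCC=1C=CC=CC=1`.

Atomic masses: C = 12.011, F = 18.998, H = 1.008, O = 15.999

168.21

Molecular formula: C10H13FO.
M = 10×12.011 + 1×18.998 + 13×1.008 + 1×15.999 = 168.21 g/mol.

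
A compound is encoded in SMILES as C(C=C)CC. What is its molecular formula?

Heavy atoms from the SMILES: 5 C.
Implicit hydrogens by atom environment:
  3 × C: 2 H each → 6
  1 × C: 3 H
  1 × C: 1 H
  Total hydrogens = 10.
Molecular formula: C5H10

C5H10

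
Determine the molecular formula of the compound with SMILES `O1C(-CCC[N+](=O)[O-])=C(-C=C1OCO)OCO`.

C9H13NO7

Heavy atoms from the SMILES: 9 C, 1 N, 7 O.
Implicit hydrogens by atom environment:
  5 × C: 2 H each → 10
  3 × C (aromatic): no H
  3 × O: no H
  2 × O: 1 H each → 2
  1 × C (aromatic): 1 H
  1 × N (charge +1): no H
  1 × O (aromatic): no H
  1 × O (charge -1): no H
  Total hydrogens = 13.
Molecular formula: C9H13NO7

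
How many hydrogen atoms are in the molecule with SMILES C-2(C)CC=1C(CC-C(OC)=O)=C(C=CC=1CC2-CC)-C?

Hydrogens are implicit in SMILES; fill each atom to its normal valence:
  5 × C: 2 H each → 10
  4 × C: 3 H each → 12
  4 × C (aromatic): no H
  2 × C (aromatic): 1 H each → 2
  2 × C: 1 H each → 2
  2 × O: no H
  1 × C: no H
  Total hydrogens = 26.

26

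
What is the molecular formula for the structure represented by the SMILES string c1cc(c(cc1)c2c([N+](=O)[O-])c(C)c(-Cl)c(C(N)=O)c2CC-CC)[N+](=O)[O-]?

Heavy atoms from the SMILES: 18 C, 1 Cl, 3 N, 5 O.
Implicit hydrogens by atom environment:
  8 × C (aromatic): no H
  4 × C (aromatic): 1 H each → 4
  3 × C: 2 H each → 6
  3 × O: no H
  2 × C: 3 H each → 6
  2 × N (charge +1): no H
  2 × O (charge -1): no H
  1 × C: no H
  1 × Cl: no H
  1 × N: 2 H
  Total hydrogens = 18.
Molecular formula: C18H18ClN3O5

C18H18ClN3O5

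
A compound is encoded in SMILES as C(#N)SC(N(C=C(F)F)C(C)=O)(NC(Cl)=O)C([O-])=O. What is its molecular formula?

Heavy atoms from the SMILES: 8 C, 1 Cl, 2 F, 3 N, 4 O, 1 S.
Implicit hydrogens by atom environment:
  6 × C: no H
  3 × O: no H
  2 × F: no H
  2 × N: no H
  1 × C: 3 H
  1 × C: 1 H
  1 × Cl: no H
  1 × N: 1 H
  1 × O (charge -1): no H
  1 × S: no H
  Total hydrogens = 5.
Net charge -1.
Molecular formula: C8H5ClF2N3O4S-

C8H5ClF2N3O4S-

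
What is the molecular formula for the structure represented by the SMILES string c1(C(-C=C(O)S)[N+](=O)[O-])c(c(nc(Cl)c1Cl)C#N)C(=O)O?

C10H5Cl2N3O5S

Heavy atoms from the SMILES: 10 C, 2 Cl, 3 N, 5 O, 1 S.
Implicit hydrogens by atom environment:
  5 × C (aromatic): no H
  3 × C: no H
  2 × C: 1 H each → 2
  2 × Cl: no H
  2 × O: 1 H each → 2
  2 × O: no H
  1 × N (aromatic): no H
  1 × N: no H
  1 × N (charge +1): no H
  1 × O (charge -1): no H
  1 × S: 1 H
  Total hydrogens = 5.
Molecular formula: C10H5Cl2N3O5S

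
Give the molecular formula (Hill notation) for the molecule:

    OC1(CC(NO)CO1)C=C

C6H11NO3

Heavy atoms from the SMILES: 6 C, 1 N, 3 O.
Implicit hydrogens by atom environment:
  3 × C: 2 H each → 6
  2 × C: 1 H each → 2
  2 × O: 1 H each → 2
  1 × C: no H
  1 × N: 1 H
  1 × O: no H
  Total hydrogens = 11.
Molecular formula: C6H11NO3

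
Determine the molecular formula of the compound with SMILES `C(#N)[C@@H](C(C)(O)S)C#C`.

Heavy atoms from the SMILES: 6 C, 1 N, 1 O, 1 S.
Implicit hydrogens by atom environment:
  3 × C: no H
  2 × C: 1 H each → 2
  1 × C: 3 H
  1 × N: no H
  1 × O: 1 H
  1 × S: 1 H
  Total hydrogens = 7.
Molecular formula: C6H7NOS

C6H7NOS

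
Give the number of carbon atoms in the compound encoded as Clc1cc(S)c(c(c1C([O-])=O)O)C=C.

The symbol for carbon appears 9 times in the SMILES. Lowercase c denotes aromatic carbon and counts toward C.

9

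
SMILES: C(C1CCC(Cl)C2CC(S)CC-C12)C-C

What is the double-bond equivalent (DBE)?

Molecular formula from the SMILES: C13H23ClS.
DoU = (2C + 2 + N − H − X)/2 = (2·13 + 2 + 0 − 23 − 1)/2 = 4/2 = 2.
(Structurally: 2 ring(s) + 0 π bond(s) = 2.)

2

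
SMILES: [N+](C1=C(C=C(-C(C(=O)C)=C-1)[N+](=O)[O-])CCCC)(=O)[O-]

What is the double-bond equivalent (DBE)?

7

Molecular formula from the SMILES: C12H14N2O5.
DoU = (2C + 2 + N − H − X)/2 = (2·12 + 2 + 2 − 14 − 0)/2 = 14/2 = 7.
(Structurally: 1 ring(s) + 6 π bond(s) = 7.)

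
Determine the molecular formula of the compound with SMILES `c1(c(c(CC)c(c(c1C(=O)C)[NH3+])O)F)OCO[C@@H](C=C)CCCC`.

Heavy atoms from the SMILES: 18 C, 1 F, 1 N, 4 O.
Implicit hydrogens by atom environment:
  6 × C: 2 H each → 12
  6 × C (aromatic): no H
  3 × C: 3 H each → 9
  3 × O: no H
  2 × C: 1 H each → 2
  1 × C: no H
  1 × F: no H
  1 × N (charge +1): 3 H
  1 × O: 1 H
  Total hydrogens = 27.
Net charge +1.
Molecular formula: C18H27FNO4+

C18H27FNO4+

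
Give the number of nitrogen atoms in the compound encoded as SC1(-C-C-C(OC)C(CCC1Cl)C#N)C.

The symbol for nitrogen appears 1 time in the SMILES.

1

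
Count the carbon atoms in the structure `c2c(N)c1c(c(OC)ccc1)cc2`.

11

The symbol for carbon appears 11 times in the SMILES. Lowercase c denotes aromatic carbon and counts toward C.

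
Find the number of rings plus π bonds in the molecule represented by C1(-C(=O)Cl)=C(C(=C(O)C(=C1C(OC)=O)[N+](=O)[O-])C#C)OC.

9

Molecular formula from the SMILES: C12H8ClNO7.
DoU = (2C + 2 + N − H − X)/2 = (2·12 + 2 + 1 − 8 − 1)/2 = 18/2 = 9.
(Structurally: 1 ring(s) + 8 π bond(s) = 9.)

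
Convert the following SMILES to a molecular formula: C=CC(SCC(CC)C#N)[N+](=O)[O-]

Heavy atoms from the SMILES: 8 C, 2 N, 2 O, 1 S.
Implicit hydrogens by atom environment:
  3 × C: 2 H each → 6
  3 × C: 1 H each → 3
  1 × C: 3 H
  1 × C: no H
  1 × N: no H
  1 × N (charge +1): no H
  1 × O: no H
  1 × O (charge -1): no H
  1 × S: no H
  Total hydrogens = 12.
Molecular formula: C8H12N2O2S

C8H12N2O2S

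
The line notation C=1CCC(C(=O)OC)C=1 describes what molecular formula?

C7H10O2

Heavy atoms from the SMILES: 7 C, 2 O.
Implicit hydrogens by atom environment:
  3 × C: 1 H each → 3
  2 × C: 2 H each → 4
  2 × O: no H
  1 × C: 3 H
  1 × C: no H
  Total hydrogens = 10.
Molecular formula: C7H10O2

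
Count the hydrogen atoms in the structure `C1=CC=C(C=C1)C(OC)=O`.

Hydrogens are implicit in SMILES; fill each atom to its normal valence:
  5 × C (aromatic): 1 H each → 5
  2 × O: no H
  1 × C: 3 H
  1 × C (aromatic): no H
  1 × C: no H
  Total hydrogens = 8.

8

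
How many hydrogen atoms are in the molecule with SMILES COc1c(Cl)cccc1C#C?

7

Hydrogens are implicit in SMILES; fill each atom to its normal valence:
  3 × C (aromatic): 1 H each → 3
  3 × C (aromatic): no H
  1 × C: 3 H
  1 × C: 1 H
  1 × C: no H
  1 × Cl: no H
  1 × O: no H
  Total hydrogens = 7.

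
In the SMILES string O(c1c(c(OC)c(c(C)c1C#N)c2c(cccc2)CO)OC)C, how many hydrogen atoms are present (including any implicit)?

Hydrogens are implicit in SMILES; fill each atom to its normal valence:
  8 × C (aromatic): no H
  4 × C: 3 H each → 12
  4 × C (aromatic): 1 H each → 4
  3 × O: no H
  1 × C: 2 H
  1 × C: no H
  1 × N: no H
  1 × O: 1 H
  Total hydrogens = 19.

19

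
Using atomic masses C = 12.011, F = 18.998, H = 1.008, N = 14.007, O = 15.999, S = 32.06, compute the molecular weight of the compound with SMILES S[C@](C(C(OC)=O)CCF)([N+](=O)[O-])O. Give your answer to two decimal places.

Molecular formula: C6H10FNO5S.
M = 6×12.011 + 1×18.998 + 10×1.008 + 1×14.007 + 5×15.999 + 1×32.06 = 227.21 g/mol.

227.21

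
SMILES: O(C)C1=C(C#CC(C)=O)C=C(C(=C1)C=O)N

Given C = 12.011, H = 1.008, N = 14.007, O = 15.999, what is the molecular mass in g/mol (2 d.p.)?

Molecular formula: C12H11NO3.
M = 12×12.011 + 11×1.008 + 1×14.007 + 3×15.999 = 217.22 g/mol.

217.22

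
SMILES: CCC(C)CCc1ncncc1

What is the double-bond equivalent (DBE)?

Molecular formula from the SMILES: C10H16N2.
DoU = (2C + 2 + N − H − X)/2 = (2·10 + 2 + 2 − 16 − 0)/2 = 8/2 = 4.
(Structurally: 1 ring(s) + 3 π bond(s) = 4.)

4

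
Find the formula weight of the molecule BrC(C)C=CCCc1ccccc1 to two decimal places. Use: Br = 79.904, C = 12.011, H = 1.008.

239.16

Molecular formula: C12H15Br.
M = 1×79.904 + 12×12.011 + 15×1.008 = 239.16 g/mol.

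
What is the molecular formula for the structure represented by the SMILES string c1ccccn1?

Heavy atoms from the SMILES: 5 C, 1 N.
Implicit hydrogens by atom environment:
  5 × C (aromatic): 1 H each → 5
  1 × N (aromatic): no H
  Total hydrogens = 5.
Molecular formula: C5H5N

C5H5N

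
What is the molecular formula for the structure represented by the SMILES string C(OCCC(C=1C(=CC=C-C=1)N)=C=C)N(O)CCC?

C15H22N2O2

Heavy atoms from the SMILES: 15 C, 2 N, 2 O.
Implicit hydrogens by atom environment:
  6 × C: 2 H each → 12
  4 × C (aromatic): 1 H each → 4
  2 × C: no H
  2 × C (aromatic): no H
  1 × C: 3 H
  1 × N: 2 H
  1 × N: no H
  1 × O: 1 H
  1 × O: no H
  Total hydrogens = 22.
Molecular formula: C15H22N2O2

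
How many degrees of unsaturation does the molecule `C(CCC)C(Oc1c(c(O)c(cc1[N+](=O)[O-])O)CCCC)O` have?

Molecular formula from the SMILES: C15H23NO6.
DoU = (2C + 2 + N − H − X)/2 = (2·15 + 2 + 1 − 23 − 0)/2 = 10/2 = 5.
(Structurally: 1 ring(s) + 4 π bond(s) = 5.)

5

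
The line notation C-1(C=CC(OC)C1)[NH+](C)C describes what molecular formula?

Heavy atoms from the SMILES: 8 C, 1 N, 1 O.
Implicit hydrogens by atom environment:
  4 × C: 1 H each → 4
  3 × C: 3 H each → 9
  1 × C: 2 H
  1 × N (charge +1): 1 H
  1 × O: no H
  Total hydrogens = 16.
Net charge +1.
Molecular formula: C8H16NO+

C8H16NO+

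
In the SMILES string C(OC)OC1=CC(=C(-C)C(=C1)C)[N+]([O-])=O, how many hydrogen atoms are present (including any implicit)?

13

Hydrogens are implicit in SMILES; fill each atom to its normal valence:
  4 × C (aromatic): no H
  3 × C: 3 H each → 9
  3 × O: no H
  2 × C (aromatic): 1 H each → 2
  1 × C: 2 H
  1 × N (charge +1): no H
  1 × O (charge -1): no H
  Total hydrogens = 13.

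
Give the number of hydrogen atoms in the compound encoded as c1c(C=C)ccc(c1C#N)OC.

9

Hydrogens are implicit in SMILES; fill each atom to its normal valence:
  3 × C (aromatic): 1 H each → 3
  3 × C (aromatic): no H
  1 × C: 3 H
  1 × C: 2 H
  1 × C: 1 H
  1 × C: no H
  1 × N: no H
  1 × O: no H
  Total hydrogens = 9.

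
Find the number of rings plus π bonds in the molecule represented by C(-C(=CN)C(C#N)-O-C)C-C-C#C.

Molecular formula from the SMILES: C10H14N2O.
DoU = (2C + 2 + N − H − X)/2 = (2·10 + 2 + 2 − 14 − 0)/2 = 10/2 = 5.
(Structurally: 0 ring(s) + 5 π bond(s) = 5.)

5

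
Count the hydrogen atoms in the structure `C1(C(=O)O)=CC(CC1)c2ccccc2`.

12

Hydrogens are implicit in SMILES; fill each atom to its normal valence:
  5 × C (aromatic): 1 H each → 5
  2 × C: 2 H each → 4
  2 × C: 1 H each → 2
  2 × C: no H
  1 × C (aromatic): no H
  1 × O: 1 H
  1 × O: no H
  Total hydrogens = 12.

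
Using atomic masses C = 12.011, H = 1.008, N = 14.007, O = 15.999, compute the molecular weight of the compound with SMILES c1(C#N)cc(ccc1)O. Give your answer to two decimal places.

119.12

Molecular formula: C7H5NO.
M = 7×12.011 + 5×1.008 + 1×14.007 + 1×15.999 = 119.12 g/mol.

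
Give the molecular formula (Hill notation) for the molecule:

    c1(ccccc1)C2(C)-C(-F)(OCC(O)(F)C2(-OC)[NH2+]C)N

C14H21F2N2O3+

Heavy atoms from the SMILES: 14 C, 2 F, 2 N, 3 O.
Implicit hydrogens by atom environment:
  5 × C (aromatic): 1 H each → 5
  4 × C: no H
  3 × C: 3 H each → 9
  2 × F: no H
  2 × O: no H
  1 × C: 2 H
  1 × C (aromatic): no H
  1 × N: 2 H
  1 × N (charge +1): 2 H
  1 × O: 1 H
  Total hydrogens = 21.
Net charge +1.
Molecular formula: C14H21F2N2O3+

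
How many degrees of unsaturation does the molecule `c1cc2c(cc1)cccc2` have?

7

Molecular formula from the SMILES: C10H8.
DoU = (2C + 2 + N − H − X)/2 = (2·10 + 2 + 0 − 8 − 0)/2 = 14/2 = 7.
(Structurally: 2 ring(s) + 5 π bond(s) = 7.)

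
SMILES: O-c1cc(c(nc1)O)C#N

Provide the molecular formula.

Heavy atoms from the SMILES: 6 C, 2 N, 2 O.
Implicit hydrogens by atom environment:
  3 × C (aromatic): no H
  2 × C (aromatic): 1 H each → 2
  2 × O: 1 H each → 2
  1 × C: no H
  1 × N (aromatic): no H
  1 × N: no H
  Total hydrogens = 4.
Molecular formula: C6H4N2O2

C6H4N2O2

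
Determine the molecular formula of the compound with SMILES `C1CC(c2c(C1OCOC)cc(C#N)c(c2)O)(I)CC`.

Heavy atoms from the SMILES: 15 C, 1 I, 1 N, 3 O.
Implicit hydrogens by atom environment:
  4 × C: 2 H each → 8
  4 × C (aromatic): no H
  2 × C: 3 H each → 6
  2 × C (aromatic): 1 H each → 2
  2 × C: no H
  2 × O: no H
  1 × C: 1 H
  1 × I: no H
  1 × N: no H
  1 × O: 1 H
  Total hydrogens = 18.
Molecular formula: C15H18INO3

C15H18INO3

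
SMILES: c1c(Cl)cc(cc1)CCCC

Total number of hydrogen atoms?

13

Hydrogens are implicit in SMILES; fill each atom to its normal valence:
  4 × C (aromatic): 1 H each → 4
  3 × C: 2 H each → 6
  2 × C (aromatic): no H
  1 × C: 3 H
  1 × Cl: no H
  Total hydrogens = 13.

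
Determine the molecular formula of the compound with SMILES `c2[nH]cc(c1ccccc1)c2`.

C10H9N

Heavy atoms from the SMILES: 10 C, 1 N.
Implicit hydrogens by atom environment:
  8 × C (aromatic): 1 H each → 8
  2 × C (aromatic): no H
  1 × N (aromatic): 1 H
  Total hydrogens = 9.
Molecular formula: C10H9N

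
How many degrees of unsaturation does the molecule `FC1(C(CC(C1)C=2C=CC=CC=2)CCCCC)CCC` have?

Molecular formula from the SMILES: C19H29F.
DoU = (2C + 2 + N − H − X)/2 = (2·19 + 2 + 0 − 29 − 1)/2 = 10/2 = 5.
(Structurally: 2 ring(s) + 3 π bond(s) = 5.)

5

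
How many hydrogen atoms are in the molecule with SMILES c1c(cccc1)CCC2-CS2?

Hydrogens are implicit in SMILES; fill each atom to its normal valence:
  5 × C (aromatic): 1 H each → 5
  3 × C: 2 H each → 6
  1 × C: 1 H
  1 × C (aromatic): no H
  1 × S: no H
  Total hydrogens = 12.

12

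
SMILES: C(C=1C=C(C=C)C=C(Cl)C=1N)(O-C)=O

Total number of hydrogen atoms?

10

Hydrogens are implicit in SMILES; fill each atom to its normal valence:
  4 × C (aromatic): no H
  2 × C (aromatic): 1 H each → 2
  2 × O: no H
  1 × C: 3 H
  1 × C: 2 H
  1 × C: 1 H
  1 × C: no H
  1 × Cl: no H
  1 × N: 2 H
  Total hydrogens = 10.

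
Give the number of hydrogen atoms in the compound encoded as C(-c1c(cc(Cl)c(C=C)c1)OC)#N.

8

Hydrogens are implicit in SMILES; fill each atom to its normal valence:
  4 × C (aromatic): no H
  2 × C (aromatic): 1 H each → 2
  1 × C: 3 H
  1 × C: 2 H
  1 × C: 1 H
  1 × C: no H
  1 × Cl: no H
  1 × N: no H
  1 × O: no H
  Total hydrogens = 8.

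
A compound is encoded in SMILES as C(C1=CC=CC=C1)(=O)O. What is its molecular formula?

C7H6O2

Heavy atoms from the SMILES: 7 C, 2 O.
Implicit hydrogens by atom environment:
  5 × C (aromatic): 1 H each → 5
  1 × C (aromatic): no H
  1 × C: no H
  1 × O: 1 H
  1 × O: no H
  Total hydrogens = 6.
Molecular formula: C7H6O2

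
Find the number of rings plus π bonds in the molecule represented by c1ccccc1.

4

Molecular formula from the SMILES: C6H6.
DoU = (2C + 2 + N − H − X)/2 = (2·6 + 2 + 0 − 6 − 0)/2 = 8/2 = 4.
(Structurally: 1 ring(s) + 3 π bond(s) = 4.)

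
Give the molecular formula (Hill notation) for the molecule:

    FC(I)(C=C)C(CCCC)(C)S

C9H16FIS

Heavy atoms from the SMILES: 9 C, 1 F, 1 I, 1 S.
Implicit hydrogens by atom environment:
  4 × C: 2 H each → 8
  2 × C: 3 H each → 6
  2 × C: no H
  1 × C: 1 H
  1 × F: no H
  1 × I: no H
  1 × S: 1 H
  Total hydrogens = 16.
Molecular formula: C9H16FIS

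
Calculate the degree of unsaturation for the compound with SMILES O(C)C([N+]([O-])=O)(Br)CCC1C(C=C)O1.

3

Molecular formula from the SMILES: C8H12BrNO4.
DoU = (2C + 2 + N − H − X)/2 = (2·8 + 2 + 1 − 12 − 1)/2 = 6/2 = 3.
(Structurally: 1 ring(s) + 2 π bond(s) = 3.)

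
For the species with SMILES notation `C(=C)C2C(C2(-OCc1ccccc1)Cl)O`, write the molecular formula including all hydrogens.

Heavy atoms from the SMILES: 12 C, 1 Cl, 2 O.
Implicit hydrogens by atom environment:
  5 × C (aromatic): 1 H each → 5
  3 × C: 1 H each → 3
  2 × C: 2 H each → 4
  1 × C: no H
  1 × C (aromatic): no H
  1 × Cl: no H
  1 × O: 1 H
  1 × O: no H
  Total hydrogens = 13.
Molecular formula: C12H13ClO2

C12H13ClO2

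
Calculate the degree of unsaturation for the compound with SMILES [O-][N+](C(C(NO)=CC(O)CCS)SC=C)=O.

Molecular formula from the SMILES: C8H14N2O4S2.
DoU = (2C + 2 + N − H − X)/2 = (2·8 + 2 + 2 − 14 − 0)/2 = 6/2 = 3.
(Structurally: 0 ring(s) + 3 π bond(s) = 3.)

3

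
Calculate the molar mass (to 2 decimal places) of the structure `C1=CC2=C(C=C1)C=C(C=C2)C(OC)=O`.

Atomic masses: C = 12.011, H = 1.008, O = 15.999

Molecular formula: C12H10O2.
M = 12×12.011 + 10×1.008 + 2×15.999 = 186.21 g/mol.

186.21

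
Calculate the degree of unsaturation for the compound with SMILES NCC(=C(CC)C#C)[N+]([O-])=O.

4

Molecular formula from the SMILES: C7H10N2O2.
DoU = (2C + 2 + N − H − X)/2 = (2·7 + 2 + 2 − 10 − 0)/2 = 8/2 = 4.
(Structurally: 0 ring(s) + 4 π bond(s) = 4.)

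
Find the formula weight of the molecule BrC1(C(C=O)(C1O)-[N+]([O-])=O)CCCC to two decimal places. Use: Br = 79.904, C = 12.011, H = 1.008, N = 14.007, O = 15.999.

Molecular formula: C8H12BrNO4.
M = 1×79.904 + 8×12.011 + 12×1.008 + 1×14.007 + 4×15.999 = 266.09 g/mol.

266.09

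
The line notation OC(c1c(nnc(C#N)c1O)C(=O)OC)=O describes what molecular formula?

C8H5N3O5

Heavy atoms from the SMILES: 8 C, 3 N, 5 O.
Implicit hydrogens by atom environment:
  4 × C (aromatic): no H
  3 × C: no H
  3 × O: no H
  2 × N (aromatic): no H
  2 × O: 1 H each → 2
  1 × C: 3 H
  1 × N: no H
  Total hydrogens = 5.
Molecular formula: C8H5N3O5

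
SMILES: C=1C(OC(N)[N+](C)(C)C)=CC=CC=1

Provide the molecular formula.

C10H17N2O+

Heavy atoms from the SMILES: 10 C, 2 N, 1 O.
Implicit hydrogens by atom environment:
  5 × C (aromatic): 1 H each → 5
  3 × C: 3 H each → 9
  1 × C: 1 H
  1 × C (aromatic): no H
  1 × N: 2 H
  1 × N (charge +1): no H
  1 × O: no H
  Total hydrogens = 17.
Net charge +1.
Molecular formula: C10H17N2O+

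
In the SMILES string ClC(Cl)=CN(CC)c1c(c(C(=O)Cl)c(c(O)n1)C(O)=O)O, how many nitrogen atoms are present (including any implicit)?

2

The symbol for nitrogen appears 2 times in the SMILES.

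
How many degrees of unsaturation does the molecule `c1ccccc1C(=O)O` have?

Molecular formula from the SMILES: C7H6O2.
DoU = (2C + 2 + N − H − X)/2 = (2·7 + 2 + 0 − 6 − 0)/2 = 10/2 = 5.
(Structurally: 1 ring(s) + 4 π bond(s) = 5.)

5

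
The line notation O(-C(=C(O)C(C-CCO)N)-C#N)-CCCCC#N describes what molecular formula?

Heavy atoms from the SMILES: 12 C, 3 N, 3 O.
Implicit hydrogens by atom environment:
  7 × C: 2 H each → 14
  4 × C: no H
  2 × N: no H
  2 × O: 1 H each → 2
  1 × C: 1 H
  1 × N: 2 H
  1 × O: no H
  Total hydrogens = 19.
Molecular formula: C12H19N3O3

C12H19N3O3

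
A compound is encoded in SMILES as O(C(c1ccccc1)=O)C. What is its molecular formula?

C8H8O2

Heavy atoms from the SMILES: 8 C, 2 O.
Implicit hydrogens by atom environment:
  5 × C (aromatic): 1 H each → 5
  2 × O: no H
  1 × C: 3 H
  1 × C (aromatic): no H
  1 × C: no H
  Total hydrogens = 8.
Molecular formula: C8H8O2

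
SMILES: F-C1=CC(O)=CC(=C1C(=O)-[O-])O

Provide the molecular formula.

C7H4FO4-

Heavy atoms from the SMILES: 7 C, 1 F, 4 O.
Implicit hydrogens by atom environment:
  4 × C (aromatic): no H
  2 × C (aromatic): 1 H each → 2
  2 × O: 1 H each → 2
  1 × C: no H
  1 × F: no H
  1 × O: no H
  1 × O (charge -1): no H
  Total hydrogens = 4.
Net charge -1.
Molecular formula: C7H4FO4-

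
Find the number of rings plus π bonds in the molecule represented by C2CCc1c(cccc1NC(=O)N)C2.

Molecular formula from the SMILES: C11H14N2O.
DoU = (2C + 2 + N − H − X)/2 = (2·11 + 2 + 2 − 14 − 0)/2 = 12/2 = 6.
(Structurally: 2 ring(s) + 4 π bond(s) = 6.)

6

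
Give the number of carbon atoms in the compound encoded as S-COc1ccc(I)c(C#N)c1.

8

The symbol for carbon appears 8 times in the SMILES. Lowercase c denotes aromatic carbon and counts toward C.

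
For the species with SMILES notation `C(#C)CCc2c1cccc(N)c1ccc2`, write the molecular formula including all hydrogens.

Heavy atoms from the SMILES: 14 C, 1 N.
Implicit hydrogens by atom environment:
  6 × C (aromatic): 1 H each → 6
  4 × C (aromatic): no H
  2 × C: 2 H each → 4
  1 × C: 1 H
  1 × C: no H
  1 × N: 2 H
  Total hydrogens = 13.
Molecular formula: C14H13N

C14H13N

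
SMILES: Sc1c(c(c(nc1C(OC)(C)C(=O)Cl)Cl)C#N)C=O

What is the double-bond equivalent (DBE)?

8

Molecular formula from the SMILES: C11H8Cl2N2O3S.
DoU = (2C + 2 + N − H − X)/2 = (2·11 + 2 + 2 − 8 − 2)/2 = 16/2 = 8.
(Structurally: 1 ring(s) + 7 π bond(s) = 8.)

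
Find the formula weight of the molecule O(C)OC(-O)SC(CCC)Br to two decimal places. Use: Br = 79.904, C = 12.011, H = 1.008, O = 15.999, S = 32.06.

245.13

Molecular formula: C6H13BrO3S.
M = 1×79.904 + 6×12.011 + 13×1.008 + 3×15.999 + 1×32.06 = 245.13 g/mol.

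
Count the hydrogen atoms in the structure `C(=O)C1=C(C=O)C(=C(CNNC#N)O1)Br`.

6

Hydrogens are implicit in SMILES; fill each atom to its normal valence:
  4 × C (aromatic): no H
  2 × C: 1 H each → 2
  2 × N: 1 H each → 2
  2 × O: no H
  1 × Br: no H
  1 × C: 2 H
  1 × C: no H
  1 × N: no H
  1 × O (aromatic): no H
  Total hydrogens = 6.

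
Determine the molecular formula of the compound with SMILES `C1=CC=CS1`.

C4H4S

Heavy atoms from the SMILES: 4 C, 1 S.
Implicit hydrogens by atom environment:
  4 × C (aromatic): 1 H each → 4
  1 × S (aromatic): no H
  Total hydrogens = 4.
Molecular formula: C4H4S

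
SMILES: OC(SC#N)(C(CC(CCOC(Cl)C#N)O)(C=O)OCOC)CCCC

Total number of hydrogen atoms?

25

Hydrogens are implicit in SMILES; fill each atom to its normal valence:
  7 × C: 2 H each → 14
  4 × C: no H
  4 × O: no H
  3 × C: 1 H each → 3
  2 × C: 3 H each → 6
  2 × N: no H
  2 × O: 1 H each → 2
  1 × Cl: no H
  1 × S: no H
  Total hydrogens = 25.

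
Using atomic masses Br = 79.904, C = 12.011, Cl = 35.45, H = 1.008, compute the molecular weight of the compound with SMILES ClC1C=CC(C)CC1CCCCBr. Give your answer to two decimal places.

Molecular formula: C11H18BrCl.
M = 1×79.904 + 11×12.011 + 1×35.45 + 18×1.008 = 265.62 g/mol.

265.62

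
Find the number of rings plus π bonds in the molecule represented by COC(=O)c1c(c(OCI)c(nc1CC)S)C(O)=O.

Molecular formula from the SMILES: C11H12INO5S.
DoU = (2C + 2 + N − H − X)/2 = (2·11 + 2 + 1 − 12 − 1)/2 = 12/2 = 6.
(Structurally: 1 ring(s) + 5 π bond(s) = 6.)

6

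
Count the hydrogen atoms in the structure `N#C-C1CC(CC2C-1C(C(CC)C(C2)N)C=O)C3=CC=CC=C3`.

26

Hydrogens are implicit in SMILES; fill each atom to its normal valence:
  8 × C: 1 H each → 8
  5 × C (aromatic): 1 H each → 5
  4 × C: 2 H each → 8
  1 × C: 3 H
  1 × C: no H
  1 × C (aromatic): no H
  1 × N: 2 H
  1 × N: no H
  1 × O: no H
  Total hydrogens = 26.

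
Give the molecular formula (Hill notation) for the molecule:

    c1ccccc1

C6H6

Heavy atoms from the SMILES: 6 C.
Implicit hydrogens by atom environment:
  6 × C (aromatic): 1 H each → 6
  Total hydrogens = 6.
Molecular formula: C6H6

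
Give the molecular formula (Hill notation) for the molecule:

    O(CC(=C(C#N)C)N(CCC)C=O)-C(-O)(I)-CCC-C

Heavy atoms from the SMILES: 14 C, 1 I, 2 N, 3 O.
Implicit hydrogens by atom environment:
  6 × C: 2 H each → 12
  4 × C: no H
  3 × C: 3 H each → 9
  2 × N: no H
  2 × O: no H
  1 × C: 1 H
  1 × I: no H
  1 × O: 1 H
  Total hydrogens = 23.
Molecular formula: C14H23IN2O3

C14H23IN2O3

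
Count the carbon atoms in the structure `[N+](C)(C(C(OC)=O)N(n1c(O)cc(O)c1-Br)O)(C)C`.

10

The symbol for carbon appears 10 times in the SMILES. Lowercase c denotes aromatic carbon and counts toward C.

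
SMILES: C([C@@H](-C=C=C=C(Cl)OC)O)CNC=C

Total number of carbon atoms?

10

The symbol for carbon appears 10 times in the SMILES. (Cl is a single chlorine, not C + l.)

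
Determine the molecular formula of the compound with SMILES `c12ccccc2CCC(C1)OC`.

Heavy atoms from the SMILES: 11 C, 1 O.
Implicit hydrogens by atom environment:
  4 × C (aromatic): 1 H each → 4
  3 × C: 2 H each → 6
  2 × C (aromatic): no H
  1 × C: 3 H
  1 × C: 1 H
  1 × O: no H
  Total hydrogens = 14.
Molecular formula: C11H14O

C11H14O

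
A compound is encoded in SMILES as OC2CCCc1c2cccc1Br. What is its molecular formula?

C10H11BrO

Heavy atoms from the SMILES: 1 Br, 10 C, 1 O.
Implicit hydrogens by atom environment:
  3 × C: 2 H each → 6
  3 × C (aromatic): 1 H each → 3
  3 × C (aromatic): no H
  1 × Br: no H
  1 × C: 1 H
  1 × O: 1 H
  Total hydrogens = 11.
Molecular formula: C10H11BrO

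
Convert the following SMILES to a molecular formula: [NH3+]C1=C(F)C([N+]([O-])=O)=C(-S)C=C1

C6H6FN2O2S+

Heavy atoms from the SMILES: 6 C, 1 F, 2 N, 2 O, 1 S.
Implicit hydrogens by atom environment:
  4 × C (aromatic): no H
  2 × C (aromatic): 1 H each → 2
  1 × F: no H
  1 × N (charge +1): 3 H
  1 × N (charge +1): no H
  1 × O: no H
  1 × O (charge -1): no H
  1 × S: 1 H
  Total hydrogens = 6.
Net charge +1.
Molecular formula: C6H6FN2O2S+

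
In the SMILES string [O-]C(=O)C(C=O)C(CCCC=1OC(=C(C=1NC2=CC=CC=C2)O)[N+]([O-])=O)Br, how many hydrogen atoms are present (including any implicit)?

16

Hydrogens are implicit in SMILES; fill each atom to its normal valence:
  5 × C (aromatic): 1 H each → 5
  5 × C (aromatic): no H
  3 × C: 2 H each → 6
  3 × C: 1 H each → 3
  3 × O: no H
  2 × O (charge -1): no H
  1 × Br: no H
  1 × C: no H
  1 × N: 1 H
  1 × N (charge +1): no H
  1 × O: 1 H
  1 × O (aromatic): no H
  Total hydrogens = 16.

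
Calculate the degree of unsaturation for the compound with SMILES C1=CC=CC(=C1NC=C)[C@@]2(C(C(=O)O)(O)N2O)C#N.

9

Molecular formula from the SMILES: C12H11N3O4.
DoU = (2C + 2 + N − H − X)/2 = (2·12 + 2 + 3 − 11 − 0)/2 = 18/2 = 9.
(Structurally: 2 ring(s) + 7 π bond(s) = 9.)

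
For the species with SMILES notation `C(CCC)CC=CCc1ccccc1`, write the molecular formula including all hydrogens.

Heavy atoms from the SMILES: 14 C.
Implicit hydrogens by atom environment:
  5 × C: 2 H each → 10
  5 × C (aromatic): 1 H each → 5
  2 × C: 1 H each → 2
  1 × C: 3 H
  1 × C (aromatic): no H
  Total hydrogens = 20.
Molecular formula: C14H20

C14H20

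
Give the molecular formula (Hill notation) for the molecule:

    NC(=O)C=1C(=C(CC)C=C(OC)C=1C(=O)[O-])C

C12H14NO4-

Heavy atoms from the SMILES: 12 C, 1 N, 4 O.
Implicit hydrogens by atom environment:
  5 × C (aromatic): no H
  3 × C: 3 H each → 9
  3 × O: no H
  2 × C: no H
  1 × C: 2 H
  1 × C (aromatic): 1 H
  1 × N: 2 H
  1 × O (charge -1): no H
  Total hydrogens = 14.
Net charge -1.
Molecular formula: C12H14NO4-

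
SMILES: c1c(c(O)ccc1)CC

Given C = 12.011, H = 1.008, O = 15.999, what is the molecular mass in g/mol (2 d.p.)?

Molecular formula: C8H10O.
M = 8×12.011 + 10×1.008 + 1×15.999 = 122.17 g/mol.

122.17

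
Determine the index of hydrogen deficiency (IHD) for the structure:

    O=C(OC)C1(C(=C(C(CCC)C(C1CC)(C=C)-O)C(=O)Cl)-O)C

Molecular formula from the SMILES: C17H25ClO5.
DoU = (2C + 2 + N − H − X)/2 = (2·17 + 2 + 0 − 25 − 1)/2 = 10/2 = 5.
(Structurally: 1 ring(s) + 4 π bond(s) = 5.)

5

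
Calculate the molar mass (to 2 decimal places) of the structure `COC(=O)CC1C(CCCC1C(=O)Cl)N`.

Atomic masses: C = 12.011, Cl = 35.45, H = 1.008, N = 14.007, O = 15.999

233.69

Molecular formula: C10H16ClNO3.
M = 10×12.011 + 1×35.45 + 16×1.008 + 1×14.007 + 3×15.999 = 233.69 g/mol.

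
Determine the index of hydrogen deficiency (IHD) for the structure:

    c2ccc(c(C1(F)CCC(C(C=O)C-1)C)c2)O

Molecular formula from the SMILES: C14H17FO2.
DoU = (2C + 2 + N − H − X)/2 = (2·14 + 2 + 0 − 17 − 1)/2 = 12/2 = 6.
(Structurally: 2 ring(s) + 4 π bond(s) = 6.)

6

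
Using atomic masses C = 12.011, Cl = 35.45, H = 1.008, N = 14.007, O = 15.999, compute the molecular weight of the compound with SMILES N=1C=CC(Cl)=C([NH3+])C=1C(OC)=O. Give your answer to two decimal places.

187.60

Molecular formula: C7H8ClN2O2+.
M = 7×12.011 + 1×35.45 + 8×1.008 + 2×14.007 + 2×15.999 = 187.60 g/mol.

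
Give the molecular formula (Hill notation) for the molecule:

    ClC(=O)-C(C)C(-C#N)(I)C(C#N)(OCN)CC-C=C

Heavy atoms from the SMILES: 12 C, 1 Cl, 1 I, 3 N, 2 O.
Implicit hydrogens by atom environment:
  5 × C: no H
  4 × C: 2 H each → 8
  2 × C: 1 H each → 2
  2 × N: no H
  2 × O: no H
  1 × C: 3 H
  1 × Cl: no H
  1 × I: no H
  1 × N: 2 H
  Total hydrogens = 15.
Molecular formula: C12H15ClIN3O2

C12H15ClIN3O2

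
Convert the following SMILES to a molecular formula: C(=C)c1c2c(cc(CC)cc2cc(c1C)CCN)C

C18H23N

Heavy atoms from the SMILES: 18 C, 1 N.
Implicit hydrogens by atom environment:
  7 × C (aromatic): no H
  4 × C: 2 H each → 8
  3 × C: 3 H each → 9
  3 × C (aromatic): 1 H each → 3
  1 × C: 1 H
  1 × N: 2 H
  Total hydrogens = 23.
Molecular formula: C18H23N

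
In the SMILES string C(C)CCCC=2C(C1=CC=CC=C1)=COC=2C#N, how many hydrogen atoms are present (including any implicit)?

17

Hydrogens are implicit in SMILES; fill each atom to its normal valence:
  6 × C (aromatic): 1 H each → 6
  4 × C: 2 H each → 8
  4 × C (aromatic): no H
  1 × C: 3 H
  1 × C: no H
  1 × N: no H
  1 × O (aromatic): no H
  Total hydrogens = 17.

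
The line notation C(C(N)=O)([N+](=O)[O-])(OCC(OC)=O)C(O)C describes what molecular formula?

C7H12N2O7

Heavy atoms from the SMILES: 7 C, 2 N, 7 O.
Implicit hydrogens by atom environment:
  5 × O: no H
  3 × C: no H
  2 × C: 3 H each → 6
  1 × C: 2 H
  1 × C: 1 H
  1 × N: 2 H
  1 × N (charge +1): no H
  1 × O: 1 H
  1 × O (charge -1): no H
  Total hydrogens = 12.
Molecular formula: C7H12N2O7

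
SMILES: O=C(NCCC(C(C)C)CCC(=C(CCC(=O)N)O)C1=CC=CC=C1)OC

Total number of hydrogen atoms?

32

Hydrogens are implicit in SMILES; fill each atom to its normal valence:
  6 × C: 2 H each → 12
  5 × C (aromatic): 1 H each → 5
  4 × C: no H
  3 × C: 3 H each → 9
  3 × O: no H
  2 × C: 1 H each → 2
  1 × C (aromatic): no H
  1 × N: 2 H
  1 × N: 1 H
  1 × O: 1 H
  Total hydrogens = 32.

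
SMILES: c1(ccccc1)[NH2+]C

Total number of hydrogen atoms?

10

Hydrogens are implicit in SMILES; fill each atom to its normal valence:
  5 × C (aromatic): 1 H each → 5
  1 × C: 3 H
  1 × C (aromatic): no H
  1 × N (charge +1): 2 H
  Total hydrogens = 10.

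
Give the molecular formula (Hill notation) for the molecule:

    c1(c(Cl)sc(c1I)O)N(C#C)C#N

C7H2ClIN2OS

Heavy atoms from the SMILES: 7 C, 1 Cl, 1 I, 2 N, 1 O, 1 S.
Implicit hydrogens by atom environment:
  4 × C (aromatic): no H
  2 × C: no H
  2 × N: no H
  1 × C: 1 H
  1 × Cl: no H
  1 × I: no H
  1 × O: 1 H
  1 × S (aromatic): no H
  Total hydrogens = 2.
Molecular formula: C7H2ClIN2OS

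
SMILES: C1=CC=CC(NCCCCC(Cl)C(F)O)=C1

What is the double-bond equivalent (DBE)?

Molecular formula from the SMILES: C12H17ClFNO.
DoU = (2C + 2 + N − H − X)/2 = (2·12 + 2 + 1 − 17 − 2)/2 = 8/2 = 4.
(Structurally: 1 ring(s) + 3 π bond(s) = 4.)

4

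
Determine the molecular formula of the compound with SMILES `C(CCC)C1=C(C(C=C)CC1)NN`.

C11H20N2

Heavy atoms from the SMILES: 11 C, 2 N.
Implicit hydrogens by atom environment:
  6 × C: 2 H each → 12
  2 × C: 1 H each → 2
  2 × C: no H
  1 × C: 3 H
  1 × N: 2 H
  1 × N: 1 H
  Total hydrogens = 20.
Molecular formula: C11H20N2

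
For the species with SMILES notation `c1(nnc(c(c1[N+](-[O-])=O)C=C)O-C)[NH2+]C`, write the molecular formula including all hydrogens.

Heavy atoms from the SMILES: 8 C, 4 N, 3 O.
Implicit hydrogens by atom environment:
  4 × C (aromatic): no H
  2 × C: 3 H each → 6
  2 × N (aromatic): no H
  2 × O: no H
  1 × C: 2 H
  1 × C: 1 H
  1 × N (charge +1): 2 H
  1 × N (charge +1): no H
  1 × O (charge -1): no H
  Total hydrogens = 11.
Net charge +1.
Molecular formula: C8H11N4O3+

C8H11N4O3+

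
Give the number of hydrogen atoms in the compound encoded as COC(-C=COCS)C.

Hydrogens are implicit in SMILES; fill each atom to its normal valence:
  3 × C: 1 H each → 3
  2 × C: 3 H each → 6
  2 × O: no H
  1 × C: 2 H
  1 × S: 1 H
  Total hydrogens = 12.

12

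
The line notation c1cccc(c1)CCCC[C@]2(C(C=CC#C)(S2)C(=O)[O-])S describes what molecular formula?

Heavy atoms from the SMILES: 17 C, 2 O, 2 S.
Implicit hydrogens by atom environment:
  5 × C (aromatic): 1 H each → 5
  4 × C: 2 H each → 8
  4 × C: no H
  3 × C: 1 H each → 3
  1 × C (aromatic): no H
  1 × O: no H
  1 × O (charge -1): no H
  1 × S: 1 H
  1 × S: no H
  Total hydrogens = 17.
Net charge -1.
Molecular formula: C17H17O2S2-

C17H17O2S2-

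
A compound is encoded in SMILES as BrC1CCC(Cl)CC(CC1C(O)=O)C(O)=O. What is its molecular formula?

Heavy atoms from the SMILES: 1 Br, 10 C, 1 Cl, 4 O.
Implicit hydrogens by atom environment:
  4 × C: 2 H each → 8
  4 × C: 1 H each → 4
  2 × C: no H
  2 × O: 1 H each → 2
  2 × O: no H
  1 × Br: no H
  1 × Cl: no H
  Total hydrogens = 14.
Molecular formula: C10H14BrClO4

C10H14BrClO4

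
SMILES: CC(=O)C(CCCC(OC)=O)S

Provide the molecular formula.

C8H14O3S

Heavy atoms from the SMILES: 8 C, 3 O, 1 S.
Implicit hydrogens by atom environment:
  3 × C: 2 H each → 6
  3 × O: no H
  2 × C: 3 H each → 6
  2 × C: no H
  1 × C: 1 H
  1 × S: 1 H
  Total hydrogens = 14.
Molecular formula: C8H14O3S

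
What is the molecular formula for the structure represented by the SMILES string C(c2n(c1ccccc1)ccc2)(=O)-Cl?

C11H8ClNO

Heavy atoms from the SMILES: 11 C, 1 Cl, 1 N, 1 O.
Implicit hydrogens by atom environment:
  8 × C (aromatic): 1 H each → 8
  2 × C (aromatic): no H
  1 × C: no H
  1 × Cl: no H
  1 × N (aromatic): no H
  1 × O: no H
  Total hydrogens = 8.
Molecular formula: C11H8ClNO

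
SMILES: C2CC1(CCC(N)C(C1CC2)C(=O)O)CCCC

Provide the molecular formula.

C15H27NO2

Heavy atoms from the SMILES: 15 C, 1 N, 2 O.
Implicit hydrogens by atom environment:
  9 × C: 2 H each → 18
  3 × C: 1 H each → 3
  2 × C: no H
  1 × C: 3 H
  1 × N: 2 H
  1 × O: 1 H
  1 × O: no H
  Total hydrogens = 27.
Molecular formula: C15H27NO2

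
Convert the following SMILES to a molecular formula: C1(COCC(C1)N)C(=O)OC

C7H13NO3

Heavy atoms from the SMILES: 7 C, 1 N, 3 O.
Implicit hydrogens by atom environment:
  3 × C: 2 H each → 6
  3 × O: no H
  2 × C: 1 H each → 2
  1 × C: 3 H
  1 × C: no H
  1 × N: 2 H
  Total hydrogens = 13.
Molecular formula: C7H13NO3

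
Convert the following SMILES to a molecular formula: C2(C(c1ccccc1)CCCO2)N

C11H15NO

Heavy atoms from the SMILES: 11 C, 1 N, 1 O.
Implicit hydrogens by atom environment:
  5 × C (aromatic): 1 H each → 5
  3 × C: 2 H each → 6
  2 × C: 1 H each → 2
  1 × C (aromatic): no H
  1 × N: 2 H
  1 × O: no H
  Total hydrogens = 15.
Molecular formula: C11H15NO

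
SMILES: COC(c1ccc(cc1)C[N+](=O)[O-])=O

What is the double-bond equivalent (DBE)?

6

Molecular formula from the SMILES: C9H9NO4.
DoU = (2C + 2 + N − H − X)/2 = (2·9 + 2 + 1 − 9 − 0)/2 = 12/2 = 6.
(Structurally: 1 ring(s) + 5 π bond(s) = 6.)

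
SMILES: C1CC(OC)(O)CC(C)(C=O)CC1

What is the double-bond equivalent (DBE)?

2

Molecular formula from the SMILES: C10H18O3.
DoU = (2C + 2 + N − H − X)/2 = (2·10 + 2 + 0 − 18 − 0)/2 = 4/2 = 2.
(Structurally: 1 ring(s) + 1 π bond(s) = 2.)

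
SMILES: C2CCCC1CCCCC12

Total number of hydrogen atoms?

18

Hydrogens are implicit in SMILES; fill each atom to its normal valence:
  8 × C: 2 H each → 16
  2 × C: 1 H each → 2
  Total hydrogens = 18.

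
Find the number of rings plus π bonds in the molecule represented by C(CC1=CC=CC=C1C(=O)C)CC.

5

Molecular formula from the SMILES: C12H16O.
DoU = (2C + 2 + N − H − X)/2 = (2·12 + 2 + 0 − 16 − 0)/2 = 10/2 = 5.
(Structurally: 1 ring(s) + 4 π bond(s) = 5.)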